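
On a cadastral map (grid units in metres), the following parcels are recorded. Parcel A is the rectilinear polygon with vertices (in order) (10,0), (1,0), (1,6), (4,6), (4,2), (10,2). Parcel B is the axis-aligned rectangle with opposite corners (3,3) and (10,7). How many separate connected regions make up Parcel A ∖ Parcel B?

Parcel A ∖ Parcel B is a single connected region.

1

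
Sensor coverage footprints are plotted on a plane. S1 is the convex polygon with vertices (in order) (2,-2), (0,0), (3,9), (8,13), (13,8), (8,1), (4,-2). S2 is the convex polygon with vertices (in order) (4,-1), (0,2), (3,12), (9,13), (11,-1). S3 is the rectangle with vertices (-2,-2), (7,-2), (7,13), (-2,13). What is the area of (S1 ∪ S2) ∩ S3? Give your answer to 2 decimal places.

|S1 ∪ S2| = 133.7624.
|(S1 ∪ S2) ∩ S3| = 79.47.

79.47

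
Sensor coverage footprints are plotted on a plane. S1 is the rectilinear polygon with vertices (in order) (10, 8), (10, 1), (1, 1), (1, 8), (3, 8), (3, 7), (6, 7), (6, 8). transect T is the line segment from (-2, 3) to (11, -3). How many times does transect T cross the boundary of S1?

2

The segment meets the boundary at (2.333,1), (1,1.615).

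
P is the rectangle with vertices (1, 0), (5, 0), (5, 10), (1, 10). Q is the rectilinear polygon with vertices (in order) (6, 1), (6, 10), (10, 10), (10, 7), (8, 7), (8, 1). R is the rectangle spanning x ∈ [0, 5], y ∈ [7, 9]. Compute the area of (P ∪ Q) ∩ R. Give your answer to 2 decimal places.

8.00

The region (P ∪ Q) ∩ R is the polygon with vertices (5,7), (1,7), (1,9), (5,9).
By the shoelace formula its area is 8.00.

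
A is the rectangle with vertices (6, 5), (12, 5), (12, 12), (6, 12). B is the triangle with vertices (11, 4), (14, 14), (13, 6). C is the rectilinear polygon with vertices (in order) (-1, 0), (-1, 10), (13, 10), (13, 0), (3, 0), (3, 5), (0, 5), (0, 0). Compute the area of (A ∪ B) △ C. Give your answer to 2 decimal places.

105.62

|A ∪ B| = 48.1833.
|(A ∪ B) ∩ C| = 33.7833.
|(A ∪ B) △ C| = 48.1833 + 125 − 67.5667 = 105.62.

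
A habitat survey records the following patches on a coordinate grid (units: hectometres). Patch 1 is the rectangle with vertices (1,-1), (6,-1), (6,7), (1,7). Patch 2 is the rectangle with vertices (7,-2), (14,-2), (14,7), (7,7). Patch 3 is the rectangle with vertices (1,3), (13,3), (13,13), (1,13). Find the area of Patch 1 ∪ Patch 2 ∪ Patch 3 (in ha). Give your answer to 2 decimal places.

179.00

By inclusion–exclusion:
Individual areas: |Patch 1| = 40, |Patch 2| = 63, |Patch 3| = 120.
|Patch 1∩Patch 2| = 0 (no overlap).
|Patch 1∩Patch 3|: x∈[1,6], y∈[3,7] → 5·4 = 20.
|Patch 2∩Patch 3|: x∈[7,13], y∈[3,7] → 6·4 = 24.
|Patch 1∩Patch 2∩Patch 3| = 0.
|Patch 1 ∪ Patch 2 ∪ Patch 3| = 223 − 44 + 0 = 179.00.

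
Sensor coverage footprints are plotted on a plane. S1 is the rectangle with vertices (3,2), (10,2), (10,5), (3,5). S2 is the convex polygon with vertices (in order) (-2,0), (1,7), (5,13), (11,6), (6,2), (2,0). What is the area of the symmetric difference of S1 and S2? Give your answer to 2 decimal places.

75.25

|S1| = 21, |S2| = 83.5, |S1∩S2| = 14.625.
|S1 △ S2| = |S1| + |S2| − 2·|S1∩S2| = 21 + 83.5 − 29.25 = 75.25.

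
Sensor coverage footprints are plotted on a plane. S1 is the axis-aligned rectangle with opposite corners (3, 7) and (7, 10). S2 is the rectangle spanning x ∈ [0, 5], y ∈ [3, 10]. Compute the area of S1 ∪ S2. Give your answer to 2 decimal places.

By inclusion–exclusion:
Individual areas: |S1| = 12, |S2| = 35.
|S1∩S2|: x∈[3,5], y∈[7,10] → 2·3 = 6.
|S1 ∪ S2| = 47 − 6 = 41.00.

41.00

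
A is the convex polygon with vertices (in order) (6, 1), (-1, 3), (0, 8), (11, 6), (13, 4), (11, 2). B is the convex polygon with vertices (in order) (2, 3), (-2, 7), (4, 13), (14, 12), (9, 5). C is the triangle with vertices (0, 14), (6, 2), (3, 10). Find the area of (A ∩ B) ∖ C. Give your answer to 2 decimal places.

28.42

|A ∩ B| = 29.9741.
|(A ∩ B) ∩ C| = 1.5512.
|(A ∩ B) ∖ C| = 29.9741 − 1.5512 = 28.42.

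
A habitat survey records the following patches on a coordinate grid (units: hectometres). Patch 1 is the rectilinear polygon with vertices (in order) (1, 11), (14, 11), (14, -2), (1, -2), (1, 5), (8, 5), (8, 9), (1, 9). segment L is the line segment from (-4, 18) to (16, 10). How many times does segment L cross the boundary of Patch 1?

2

The segment meets the boundary at (14,10.8), (13.5,11).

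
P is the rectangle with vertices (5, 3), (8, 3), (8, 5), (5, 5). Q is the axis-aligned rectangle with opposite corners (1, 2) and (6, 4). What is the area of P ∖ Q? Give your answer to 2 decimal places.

5.00

|P∩Q|: x∈[5,6], y∈[3,4] → 1·1 = 1.
|P| = 6.
|P ∖ Q| = |P| − |P∩Q| = 6 − 1 = 5.00.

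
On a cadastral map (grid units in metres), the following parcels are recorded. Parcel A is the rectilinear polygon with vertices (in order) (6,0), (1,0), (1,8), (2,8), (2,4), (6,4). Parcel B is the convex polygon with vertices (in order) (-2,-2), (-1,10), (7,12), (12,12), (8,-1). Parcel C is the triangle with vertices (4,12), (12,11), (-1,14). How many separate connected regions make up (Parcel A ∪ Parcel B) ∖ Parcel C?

2

(Parcel A ∪ Parcel B) ∖ Parcel C splits into 2 disjoint pieces (area 141.5231, area 2.023).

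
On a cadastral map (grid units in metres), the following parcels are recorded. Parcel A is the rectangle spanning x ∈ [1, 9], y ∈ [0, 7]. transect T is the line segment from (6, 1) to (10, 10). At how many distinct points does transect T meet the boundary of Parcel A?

The segment meets the boundary at (8.667,7).

1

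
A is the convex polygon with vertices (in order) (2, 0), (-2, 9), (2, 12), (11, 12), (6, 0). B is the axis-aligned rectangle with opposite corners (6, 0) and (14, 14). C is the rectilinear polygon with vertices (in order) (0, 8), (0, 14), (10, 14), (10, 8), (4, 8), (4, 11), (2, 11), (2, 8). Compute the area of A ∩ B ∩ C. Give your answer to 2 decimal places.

The intersection is the polygon with vertices (9.333,8), (6,8), (6,12), (10,12), (10,9.6).
By the shoelace formula its area is 15.47.

15.47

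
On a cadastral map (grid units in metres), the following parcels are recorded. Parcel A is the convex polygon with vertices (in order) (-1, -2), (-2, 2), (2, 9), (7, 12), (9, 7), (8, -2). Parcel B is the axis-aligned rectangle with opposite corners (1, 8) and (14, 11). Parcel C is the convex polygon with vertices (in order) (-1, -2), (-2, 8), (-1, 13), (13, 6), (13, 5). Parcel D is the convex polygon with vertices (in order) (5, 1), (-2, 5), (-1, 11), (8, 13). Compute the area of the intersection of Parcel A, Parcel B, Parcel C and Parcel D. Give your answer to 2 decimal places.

The intersection is the polygon with vertices (7,9), (6.75,8), (1.429,8), (2,9), (4.273,10.364).
By the shoelace formula its area is 8.57.

8.57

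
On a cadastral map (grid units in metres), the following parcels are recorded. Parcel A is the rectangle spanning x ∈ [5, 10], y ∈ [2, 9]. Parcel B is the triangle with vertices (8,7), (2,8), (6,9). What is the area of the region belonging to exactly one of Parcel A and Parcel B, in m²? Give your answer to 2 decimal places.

|Parcel A| = 35, |Parcel B| = 5, |Parcel A∩Parcel B| = 3.125.
|Parcel A △ Parcel B| = |Parcel A| + |Parcel B| − 2·|Parcel A∩Parcel B| = 35 + 5 − 6.25 = 33.75.

33.75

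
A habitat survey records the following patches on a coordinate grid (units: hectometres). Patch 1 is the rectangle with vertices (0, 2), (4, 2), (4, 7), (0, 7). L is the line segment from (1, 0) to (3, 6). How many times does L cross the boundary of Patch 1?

The segment meets the boundary at (1.667,2).

1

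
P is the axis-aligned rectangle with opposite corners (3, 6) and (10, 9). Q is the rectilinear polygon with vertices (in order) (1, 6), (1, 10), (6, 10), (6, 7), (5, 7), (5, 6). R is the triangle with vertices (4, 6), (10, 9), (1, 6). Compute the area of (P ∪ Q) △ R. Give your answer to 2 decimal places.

27.50

|P ∪ Q| = 32.
|(P ∪ Q) ∩ R| = 4.5.
|(P ∪ Q) △ R| = 32 + 4.5 − 9 = 27.50.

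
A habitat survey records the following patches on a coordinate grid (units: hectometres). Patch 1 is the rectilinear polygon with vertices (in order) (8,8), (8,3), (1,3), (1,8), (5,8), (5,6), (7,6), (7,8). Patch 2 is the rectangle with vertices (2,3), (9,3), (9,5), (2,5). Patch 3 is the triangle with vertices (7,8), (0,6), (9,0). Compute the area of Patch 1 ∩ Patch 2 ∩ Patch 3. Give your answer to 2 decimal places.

The intersection is the polygon with vertices (4.5,3), (2,4.667), (2,5), (7.75,5), (8,4), (8,3).
By the shoelace formula its area is 9.79.

9.79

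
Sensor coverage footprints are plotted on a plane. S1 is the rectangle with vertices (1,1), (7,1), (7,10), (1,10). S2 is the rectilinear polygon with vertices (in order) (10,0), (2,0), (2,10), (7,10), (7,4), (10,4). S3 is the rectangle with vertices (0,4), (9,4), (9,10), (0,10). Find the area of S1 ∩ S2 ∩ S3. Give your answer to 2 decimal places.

The intersection is the polygon with vertices (2,10), (7,10), (7,4), (2,4).
By the shoelace formula its area is 30.00.

30.00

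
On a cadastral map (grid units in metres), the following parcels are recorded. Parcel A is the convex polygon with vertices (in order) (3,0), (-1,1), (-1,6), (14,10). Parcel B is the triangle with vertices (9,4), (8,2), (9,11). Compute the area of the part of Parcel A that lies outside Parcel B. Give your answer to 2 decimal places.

61.41

|Parcel A| = 63, |Parcel A∩Parcel B| = 1.5887.
|Parcel A ∖ Parcel B| = |Parcel A| − |Parcel A∩Parcel B| = 63 − 1.5887 = 61.41.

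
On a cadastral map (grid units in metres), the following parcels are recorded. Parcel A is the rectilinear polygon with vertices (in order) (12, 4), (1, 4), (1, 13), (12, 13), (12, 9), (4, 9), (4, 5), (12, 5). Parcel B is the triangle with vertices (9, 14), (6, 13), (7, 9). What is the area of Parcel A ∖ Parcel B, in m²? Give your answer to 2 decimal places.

61.80

|Parcel A| = 67, |Parcel A∩Parcel B| = 5.2.
|Parcel A ∖ Parcel B| = |Parcel A| − |Parcel A∩Parcel B| = 67 − 5.2 = 61.80.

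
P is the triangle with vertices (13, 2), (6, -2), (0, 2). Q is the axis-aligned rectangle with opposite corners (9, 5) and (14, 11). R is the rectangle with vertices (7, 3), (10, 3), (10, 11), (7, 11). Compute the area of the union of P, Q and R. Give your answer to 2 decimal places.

74.00

By inclusion–exclusion:
Individual areas: |P| = 26, |Q| = 30, |R| = 24.
|P∩Q| = 0.
|P∩R| = 0.
|Q∩R|: x∈[9,10], y∈[5,11] → 1·6 = 6.
|P∩Q∩R| = 0.
|P ∪ Q ∪ R| = 80 − 6 + 0 = 74.00.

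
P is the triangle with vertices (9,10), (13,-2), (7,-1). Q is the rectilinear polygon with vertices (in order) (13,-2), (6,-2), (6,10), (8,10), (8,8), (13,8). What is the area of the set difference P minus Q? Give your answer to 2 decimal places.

1.03

|P| = 34, |P∩Q| = 32.9697.
|P ∖ Q| = |P| − |P∩Q| = 34 − 32.9697 = 1.03.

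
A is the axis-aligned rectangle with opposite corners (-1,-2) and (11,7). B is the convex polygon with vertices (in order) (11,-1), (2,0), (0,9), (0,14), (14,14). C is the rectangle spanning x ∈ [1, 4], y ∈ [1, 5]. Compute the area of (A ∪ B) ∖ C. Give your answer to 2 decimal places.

|A ∪ B| = 207.0556.
|(A ∪ B) ∩ C| = 12.
|(A ∪ B) ∖ C| = 207.0556 − 12 = 195.06.

195.06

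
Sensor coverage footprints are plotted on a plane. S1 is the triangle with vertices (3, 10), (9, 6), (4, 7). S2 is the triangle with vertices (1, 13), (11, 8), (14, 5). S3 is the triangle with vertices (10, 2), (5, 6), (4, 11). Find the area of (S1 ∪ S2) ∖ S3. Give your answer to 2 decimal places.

|S1 ∪ S2| = 14.5.
|(S1 ∪ S2) ∩ S3| = 3.141.
|(S1 ∪ S2) ∖ S3| = 14.5 − 3.141 = 11.36.

11.36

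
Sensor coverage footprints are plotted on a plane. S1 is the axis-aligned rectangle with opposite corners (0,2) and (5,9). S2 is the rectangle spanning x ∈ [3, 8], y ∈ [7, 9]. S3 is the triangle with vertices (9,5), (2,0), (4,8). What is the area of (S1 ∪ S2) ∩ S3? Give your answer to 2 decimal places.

10.32

The region (S1 ∪ S2) ∩ S3 is the polygon with vertices (2.5,2), (4,8), (5.667,7), (5,7), (5,2.143), (4.8,2).
By the shoelace formula its area is 10.32.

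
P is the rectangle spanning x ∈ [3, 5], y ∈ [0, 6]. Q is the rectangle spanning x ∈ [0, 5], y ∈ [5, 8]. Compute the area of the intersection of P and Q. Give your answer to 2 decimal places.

2.00

|P∩Q|: x∈[3,5], y∈[5,6] → 2·1 = 2.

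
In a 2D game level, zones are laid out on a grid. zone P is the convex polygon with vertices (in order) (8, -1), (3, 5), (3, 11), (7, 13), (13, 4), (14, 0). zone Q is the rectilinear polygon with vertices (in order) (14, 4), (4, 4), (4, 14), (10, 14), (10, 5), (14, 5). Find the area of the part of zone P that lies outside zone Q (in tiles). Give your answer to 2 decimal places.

46.33

|zone P| = 94, |zone P∩zone Q| = 47.6667.
|zone P ∖ zone Q| = |zone P| − |zone P∩zone Q| = 94 − 47.6667 = 46.33.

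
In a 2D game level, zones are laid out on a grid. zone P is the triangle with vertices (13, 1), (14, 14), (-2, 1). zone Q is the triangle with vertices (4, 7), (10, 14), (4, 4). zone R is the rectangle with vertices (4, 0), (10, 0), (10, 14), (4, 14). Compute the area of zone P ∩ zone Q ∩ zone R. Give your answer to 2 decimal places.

2.06

The intersection is the polygon with vertices (4,4), (4,5.875), (6.195,7.659).
By the shoelace formula its area is 2.06.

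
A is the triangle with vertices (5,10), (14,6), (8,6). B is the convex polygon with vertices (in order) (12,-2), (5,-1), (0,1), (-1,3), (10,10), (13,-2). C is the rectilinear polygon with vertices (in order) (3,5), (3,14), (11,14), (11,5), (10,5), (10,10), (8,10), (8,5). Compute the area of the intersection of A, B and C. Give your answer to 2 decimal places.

3.19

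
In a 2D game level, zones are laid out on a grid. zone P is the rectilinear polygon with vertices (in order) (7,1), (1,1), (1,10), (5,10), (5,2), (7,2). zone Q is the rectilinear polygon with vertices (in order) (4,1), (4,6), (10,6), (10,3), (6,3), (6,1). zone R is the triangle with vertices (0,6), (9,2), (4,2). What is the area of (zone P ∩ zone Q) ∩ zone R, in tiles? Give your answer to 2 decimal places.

|zone P ∩ zone Q| = 6.
|(zone P ∩ zone Q) ∩ zone R| = 2.00.

2.00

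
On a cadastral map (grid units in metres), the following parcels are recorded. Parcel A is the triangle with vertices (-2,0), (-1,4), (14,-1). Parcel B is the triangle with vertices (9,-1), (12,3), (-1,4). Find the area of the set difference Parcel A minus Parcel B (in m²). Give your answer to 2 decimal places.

|Parcel A| = 32.5, |Parcel A∩Parcel B| = 9.0201.
|Parcel A ∖ Parcel B| = |Parcel A| − |Parcel A∩Parcel B| = 32.5 − 9.0201 = 23.48.

23.48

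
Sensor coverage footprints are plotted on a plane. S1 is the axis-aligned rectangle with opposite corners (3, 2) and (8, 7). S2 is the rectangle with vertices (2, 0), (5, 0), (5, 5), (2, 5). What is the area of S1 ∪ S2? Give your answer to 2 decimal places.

By inclusion–exclusion:
Individual areas: |S1| = 25, |S2| = 15.
|S1∩S2|: x∈[3,5], y∈[2,5] → 2·3 = 6.
|S1 ∪ S2| = 40 − 6 = 34.00.

34.00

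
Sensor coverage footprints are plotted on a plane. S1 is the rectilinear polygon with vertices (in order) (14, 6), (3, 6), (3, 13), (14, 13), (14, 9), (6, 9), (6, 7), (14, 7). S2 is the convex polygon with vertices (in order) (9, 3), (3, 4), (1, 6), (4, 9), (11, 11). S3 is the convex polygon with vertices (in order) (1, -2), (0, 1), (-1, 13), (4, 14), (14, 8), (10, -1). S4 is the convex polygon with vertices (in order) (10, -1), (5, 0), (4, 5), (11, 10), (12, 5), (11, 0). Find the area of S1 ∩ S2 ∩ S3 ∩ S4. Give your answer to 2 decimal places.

4.13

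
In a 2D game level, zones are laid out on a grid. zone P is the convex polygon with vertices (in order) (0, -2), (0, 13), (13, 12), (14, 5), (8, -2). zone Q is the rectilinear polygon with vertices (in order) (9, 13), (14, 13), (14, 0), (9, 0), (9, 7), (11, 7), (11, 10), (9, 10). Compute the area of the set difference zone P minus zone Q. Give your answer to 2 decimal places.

137.60

|zone P| = 178, |zone P∩zone Q| = 40.4011.
|zone P ∖ zone Q| = |zone P| − |zone P∩zone Q| = 178 − 40.4011 = 137.60.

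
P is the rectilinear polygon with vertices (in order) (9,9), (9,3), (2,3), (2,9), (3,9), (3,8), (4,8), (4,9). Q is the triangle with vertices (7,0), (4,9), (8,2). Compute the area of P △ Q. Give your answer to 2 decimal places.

|P| = 41, |Q| = 7.5, |P∩Q| = 4.2857.
|P △ Q| = |P| + |Q| − 2·|P∩Q| = 41 + 7.5 − 8.5714 = 39.93.

39.93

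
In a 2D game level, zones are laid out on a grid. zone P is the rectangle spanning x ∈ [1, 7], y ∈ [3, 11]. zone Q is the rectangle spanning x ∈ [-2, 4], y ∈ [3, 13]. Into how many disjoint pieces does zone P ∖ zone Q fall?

zone P ∖ zone Q is a single connected region.

1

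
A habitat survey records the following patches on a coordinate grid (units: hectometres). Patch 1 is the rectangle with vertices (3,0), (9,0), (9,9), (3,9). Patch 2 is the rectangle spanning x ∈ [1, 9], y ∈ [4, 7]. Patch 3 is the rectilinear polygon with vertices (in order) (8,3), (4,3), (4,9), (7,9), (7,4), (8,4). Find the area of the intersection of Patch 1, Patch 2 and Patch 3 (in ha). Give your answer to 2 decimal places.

9.00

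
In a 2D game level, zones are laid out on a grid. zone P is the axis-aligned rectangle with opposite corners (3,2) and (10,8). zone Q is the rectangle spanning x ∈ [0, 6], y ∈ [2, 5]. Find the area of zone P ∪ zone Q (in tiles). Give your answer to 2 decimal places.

51.00

By inclusion–exclusion:
Individual areas: |zone P| = 42, |zone Q| = 18.
|zone P∩zone Q|: x∈[3,6], y∈[2,5] → 3·3 = 9.
|zone P ∪ zone Q| = 60 − 9 = 51.00.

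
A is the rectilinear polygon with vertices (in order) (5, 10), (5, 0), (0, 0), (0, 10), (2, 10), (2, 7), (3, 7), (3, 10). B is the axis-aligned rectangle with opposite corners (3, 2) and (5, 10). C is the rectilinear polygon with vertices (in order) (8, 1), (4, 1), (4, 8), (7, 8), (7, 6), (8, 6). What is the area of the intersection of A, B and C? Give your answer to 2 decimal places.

The intersection is the polygon with vertices (4,2), (4,8), (5,8), (5,2).
By the shoelace formula its area is 6.00.

6.00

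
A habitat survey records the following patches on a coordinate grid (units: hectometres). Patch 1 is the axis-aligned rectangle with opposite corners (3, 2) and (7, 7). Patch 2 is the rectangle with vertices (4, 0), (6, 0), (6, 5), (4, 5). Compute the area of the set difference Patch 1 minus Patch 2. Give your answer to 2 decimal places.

14.00

|Patch 1∩Patch 2|: x∈[4,6], y∈[2,5] → 2·3 = 6.
|Patch 1| = 20.
|Patch 1 ∖ Patch 2| = |Patch 1| − |Patch 1∩Patch 2| = 20 − 6 = 14.00.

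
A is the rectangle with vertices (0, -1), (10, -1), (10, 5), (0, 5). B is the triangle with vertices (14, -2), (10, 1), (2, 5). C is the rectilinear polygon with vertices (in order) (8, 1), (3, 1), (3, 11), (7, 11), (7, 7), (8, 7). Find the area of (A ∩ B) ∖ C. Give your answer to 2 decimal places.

|A ∩ B| = 2.6667.
|(A ∩ B) ∩ C| = 1.4583.
|(A ∩ B) ∖ C| = 2.6667 − 1.4583 = 1.21.

1.21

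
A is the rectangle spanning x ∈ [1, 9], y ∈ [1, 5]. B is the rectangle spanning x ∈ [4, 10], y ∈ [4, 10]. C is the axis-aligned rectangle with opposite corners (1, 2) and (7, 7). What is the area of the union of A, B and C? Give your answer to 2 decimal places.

69.00

By inclusion–exclusion:
Individual areas: |A| = 32, |B| = 36, |C| = 30.
|A∩B|: x∈[4,9], y∈[4,5] → 5·1 = 5.
|A∩C|: x∈[1,7], y∈[2,5] → 6·3 = 18.
|B∩C|: x∈[4,7], y∈[4,7] → 3·3 = 9.
|A∩B∩C| = 3.
|A ∪ B ∪ C| = 98 − 32 + 3 = 69.00.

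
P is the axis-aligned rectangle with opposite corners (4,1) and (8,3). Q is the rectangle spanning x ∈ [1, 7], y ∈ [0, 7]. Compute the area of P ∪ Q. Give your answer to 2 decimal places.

44.00

By inclusion–exclusion:
Individual areas: |P| = 8, |Q| = 42.
|P∩Q|: x∈[4,7], y∈[1,3] → 3·2 = 6.
|P ∪ Q| = 50 − 6 = 44.00.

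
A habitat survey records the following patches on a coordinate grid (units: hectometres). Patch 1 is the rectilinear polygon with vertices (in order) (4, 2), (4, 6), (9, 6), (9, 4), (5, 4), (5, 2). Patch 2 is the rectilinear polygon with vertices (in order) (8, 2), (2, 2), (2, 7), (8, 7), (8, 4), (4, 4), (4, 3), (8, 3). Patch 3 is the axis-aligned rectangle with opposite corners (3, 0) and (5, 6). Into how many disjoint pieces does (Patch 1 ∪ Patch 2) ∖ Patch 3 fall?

2

(Patch 1 ∪ Patch 2) ∖ Patch 3 splits into 2 disjoint pieces (area 18, area 3).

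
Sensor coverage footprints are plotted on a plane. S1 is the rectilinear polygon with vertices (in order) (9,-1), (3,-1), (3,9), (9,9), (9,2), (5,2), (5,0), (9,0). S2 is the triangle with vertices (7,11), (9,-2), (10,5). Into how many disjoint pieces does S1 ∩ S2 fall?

2

S1 ∩ S2 splits into 2 disjoint pieces (area 0.2308, area 7.0769).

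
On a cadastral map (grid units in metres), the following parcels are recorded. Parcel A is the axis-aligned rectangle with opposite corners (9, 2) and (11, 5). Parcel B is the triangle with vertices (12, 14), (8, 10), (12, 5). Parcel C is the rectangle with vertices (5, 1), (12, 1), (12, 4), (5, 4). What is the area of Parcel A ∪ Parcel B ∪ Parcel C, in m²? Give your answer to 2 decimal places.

By inclusion–exclusion:
Individual areas: |Parcel A| = 6, |Parcel B| = 18, |Parcel C| = 21.
|Parcel A∩Parcel B| = 0.
|Parcel A∩Parcel C|: x∈[9,11], y∈[2,4] → 2·2 = 4.
|Parcel B∩Parcel C| = 0.
|Parcel A∩Parcel B∩Parcel C| = 0.
|Parcel A ∪ Parcel B ∪ Parcel C| = 45 − 4 + 0 = 41.00.

41.00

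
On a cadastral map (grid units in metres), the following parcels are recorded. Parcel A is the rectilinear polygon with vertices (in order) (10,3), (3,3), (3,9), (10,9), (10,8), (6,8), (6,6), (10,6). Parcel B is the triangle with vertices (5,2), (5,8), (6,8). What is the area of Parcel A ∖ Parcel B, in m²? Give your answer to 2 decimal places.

31.08

|Parcel A| = 34, |Parcel A∩Parcel B| = 2.9167.
|Parcel A ∖ Parcel B| = |Parcel A| − |Parcel A∩Parcel B| = 34 − 2.9167 = 31.08.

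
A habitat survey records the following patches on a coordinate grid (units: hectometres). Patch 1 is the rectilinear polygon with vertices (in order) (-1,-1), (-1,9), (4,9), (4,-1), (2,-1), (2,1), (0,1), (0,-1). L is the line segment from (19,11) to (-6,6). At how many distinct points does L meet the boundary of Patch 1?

The segment meets the boundary at (4,8), (-1,7).

2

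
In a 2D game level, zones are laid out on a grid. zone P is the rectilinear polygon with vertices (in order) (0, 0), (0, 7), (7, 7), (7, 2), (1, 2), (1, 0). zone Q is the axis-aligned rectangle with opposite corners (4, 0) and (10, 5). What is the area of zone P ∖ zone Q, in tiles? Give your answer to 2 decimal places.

|zone P| = 37, |zone P∩zone Q| = 9.
|zone P ∖ zone Q| = |zone P| − |zone P∩zone Q| = 37 − 9 = 28.00.

28.00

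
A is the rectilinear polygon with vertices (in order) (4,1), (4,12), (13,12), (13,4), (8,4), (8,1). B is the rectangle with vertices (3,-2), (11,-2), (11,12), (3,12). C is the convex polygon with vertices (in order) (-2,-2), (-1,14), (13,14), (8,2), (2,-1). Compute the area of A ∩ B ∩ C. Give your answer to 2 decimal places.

61.37

The intersection is the polygon with vertices (11,12), (11,9.2), (8.833,4), (8,4), (8,2), (6,1), (4,1), (4,12).
By the shoelace formula its area is 61.37.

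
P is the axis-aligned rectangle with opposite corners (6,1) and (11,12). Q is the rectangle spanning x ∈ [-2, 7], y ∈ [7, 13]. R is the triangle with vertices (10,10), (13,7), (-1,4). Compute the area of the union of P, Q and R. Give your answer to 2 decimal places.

By inclusion–exclusion:
Individual areas: |P| = 55, |Q| = 54, |R| = 25.5.
|P∩Q|: x∈[6,7], y∈[7,12] → 1·5 = 5.
|P∩R| = 14.9578.
|Q∩R| = 1.7045.
|P∩Q∩R| = 1.0909.
|P ∪ Q ∪ R| = 134.5 − 21.6623 + 1.0909 = 113.93.

113.93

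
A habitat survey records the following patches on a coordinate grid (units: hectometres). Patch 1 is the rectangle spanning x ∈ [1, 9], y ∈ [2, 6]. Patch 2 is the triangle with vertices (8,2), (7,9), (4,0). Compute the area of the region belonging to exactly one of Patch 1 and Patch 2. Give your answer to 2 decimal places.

|Patch 1| = 32, |Patch 2| = 15, |Patch 1∩Patch 2| = 9.5238.
|Patch 1 △ Patch 2| = |Patch 1| + |Patch 2| − 2·|Patch 1∩Patch 2| = 32 + 15 − 19.0476 = 27.95.

27.95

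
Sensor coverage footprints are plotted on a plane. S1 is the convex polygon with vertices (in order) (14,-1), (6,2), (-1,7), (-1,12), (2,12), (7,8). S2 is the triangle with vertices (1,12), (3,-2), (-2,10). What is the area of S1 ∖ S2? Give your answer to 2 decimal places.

61.72

|S1| = 75, |S1∩S2| = 13.2758.
|S1 ∖ S2| = |S1| − |S1∩S2| = 75 − 13.2758 = 61.72.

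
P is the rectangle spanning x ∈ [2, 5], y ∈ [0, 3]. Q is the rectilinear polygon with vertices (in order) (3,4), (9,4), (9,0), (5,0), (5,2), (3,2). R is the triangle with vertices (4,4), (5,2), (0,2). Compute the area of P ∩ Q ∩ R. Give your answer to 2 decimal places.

The intersection is the polygon with vertices (3,2), (3,3), (4.5,3), (5,2).
By the shoelace formula its area is 1.75.

1.75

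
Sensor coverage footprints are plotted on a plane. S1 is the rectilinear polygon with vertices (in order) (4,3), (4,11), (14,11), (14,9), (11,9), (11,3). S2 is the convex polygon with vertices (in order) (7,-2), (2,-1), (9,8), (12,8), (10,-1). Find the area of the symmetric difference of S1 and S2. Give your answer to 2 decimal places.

|S1| = 62, |S2| = 53.5, |S1∩S2| = 19.6944.
|S1 △ S2| = |S1| + |S2| − 2·|S1∩S2| = 62 + 53.5 − 39.3889 = 76.11.

76.11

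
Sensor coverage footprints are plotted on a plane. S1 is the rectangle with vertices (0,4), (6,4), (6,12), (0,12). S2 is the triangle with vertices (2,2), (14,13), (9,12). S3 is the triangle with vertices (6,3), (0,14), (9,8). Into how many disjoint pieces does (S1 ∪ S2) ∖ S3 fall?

3

(S1 ∪ S2) ∖ S3 splits into 3 disjoint pieces (area 26.9636, area 3, area 12.7217).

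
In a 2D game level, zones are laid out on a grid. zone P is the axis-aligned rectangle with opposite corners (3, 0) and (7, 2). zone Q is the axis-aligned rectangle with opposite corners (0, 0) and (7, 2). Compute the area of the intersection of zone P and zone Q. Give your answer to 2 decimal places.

8.00

|zone P∩zone Q|: x∈[3,7], y∈[0,2] → 4·2 = 8.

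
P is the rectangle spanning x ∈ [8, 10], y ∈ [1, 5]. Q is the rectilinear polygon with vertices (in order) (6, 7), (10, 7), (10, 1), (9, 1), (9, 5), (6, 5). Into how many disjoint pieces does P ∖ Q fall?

P ∖ Q is a single connected region.

1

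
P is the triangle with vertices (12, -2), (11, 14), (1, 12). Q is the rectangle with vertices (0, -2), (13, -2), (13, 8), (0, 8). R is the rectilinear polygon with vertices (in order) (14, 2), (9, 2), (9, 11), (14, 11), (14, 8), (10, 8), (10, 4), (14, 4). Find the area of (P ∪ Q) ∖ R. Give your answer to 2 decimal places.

156.00

|P ∪ Q| = 174.8393.
|(P ∪ Q) ∩ R| = 18.8438.
|(P ∪ Q) ∖ R| = 174.8393 − 18.8438 = 156.00.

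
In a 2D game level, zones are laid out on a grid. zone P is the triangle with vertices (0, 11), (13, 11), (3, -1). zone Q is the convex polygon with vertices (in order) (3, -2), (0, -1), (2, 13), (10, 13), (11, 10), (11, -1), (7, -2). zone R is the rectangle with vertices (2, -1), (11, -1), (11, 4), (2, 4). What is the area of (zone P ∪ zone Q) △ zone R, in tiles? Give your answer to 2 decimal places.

107.31

|zone P ∪ zone Q| = 152.3069.
|(zone P ∪ zone Q) ∩ zone R| = 45.
|(zone P ∪ zone Q) △ zone R| = 152.3069 + 45 − 90 = 107.31.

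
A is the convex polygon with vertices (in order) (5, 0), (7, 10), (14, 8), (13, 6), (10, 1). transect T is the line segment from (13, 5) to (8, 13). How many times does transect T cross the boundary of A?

2

The segment meets the boundary at (10.5,9), (12.694,5.49).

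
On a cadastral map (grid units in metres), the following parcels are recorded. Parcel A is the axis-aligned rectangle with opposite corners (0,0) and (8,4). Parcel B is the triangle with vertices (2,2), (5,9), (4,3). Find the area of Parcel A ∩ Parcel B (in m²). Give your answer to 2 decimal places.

2.23

The intersection is the polygon with vertices (4.167,4), (4,3), (2,2), (2.857,4).
By the shoelace formula its area is 2.23.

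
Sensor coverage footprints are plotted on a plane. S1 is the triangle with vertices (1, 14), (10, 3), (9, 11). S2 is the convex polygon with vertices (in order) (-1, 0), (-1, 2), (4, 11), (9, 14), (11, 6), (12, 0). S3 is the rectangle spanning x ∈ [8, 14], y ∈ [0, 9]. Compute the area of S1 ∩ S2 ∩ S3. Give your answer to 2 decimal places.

7.31

The intersection is the polygon with vertices (10,3), (8,5.444), (8,9), (9.25,9).
By the shoelace formula its area is 7.31.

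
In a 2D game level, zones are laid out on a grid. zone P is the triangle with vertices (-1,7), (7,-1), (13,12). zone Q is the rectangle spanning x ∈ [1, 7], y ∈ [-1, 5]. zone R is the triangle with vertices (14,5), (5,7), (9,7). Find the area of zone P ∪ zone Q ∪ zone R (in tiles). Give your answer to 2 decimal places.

95.22

By inclusion–exclusion:
Individual areas: |zone P| = 76, |zone Q| = 36, |zone R| = 4.
|zone P∩zone Q| = 18.
|zone P∩zone R| = 2.7818.
|zone Q∩zone R| = 0.
|zone P∩zone Q∩zone R| = 0.
|zone P ∪ zone Q ∪ zone R| = 116 − 20.7818 + 0 = 95.22.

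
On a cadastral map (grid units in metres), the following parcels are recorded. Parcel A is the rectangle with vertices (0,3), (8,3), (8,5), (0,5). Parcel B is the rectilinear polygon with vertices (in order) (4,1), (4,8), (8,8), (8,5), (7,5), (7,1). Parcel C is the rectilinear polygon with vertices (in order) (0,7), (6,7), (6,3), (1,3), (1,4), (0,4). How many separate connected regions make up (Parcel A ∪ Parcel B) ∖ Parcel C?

(Parcel A ∪ Parcel B) ∖ Parcel C splits into 2 disjoint pieces (area 18, area 1).

2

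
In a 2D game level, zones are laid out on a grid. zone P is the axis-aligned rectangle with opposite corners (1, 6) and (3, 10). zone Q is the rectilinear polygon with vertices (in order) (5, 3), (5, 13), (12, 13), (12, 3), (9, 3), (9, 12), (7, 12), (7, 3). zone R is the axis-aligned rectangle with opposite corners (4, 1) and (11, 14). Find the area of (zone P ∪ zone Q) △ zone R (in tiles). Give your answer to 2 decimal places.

67.00

|zone P ∪ zone Q| = 60.
|(zone P ∪ zone Q) ∩ zone R| = 42.
|(zone P ∪ zone Q) △ zone R| = 60 + 91 − 84 = 67.00.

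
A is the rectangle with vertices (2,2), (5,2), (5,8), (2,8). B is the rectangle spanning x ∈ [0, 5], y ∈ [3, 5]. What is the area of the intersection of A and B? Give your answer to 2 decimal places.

|A∩B|: x∈[2,5], y∈[3,5] → 3·2 = 6.

6.00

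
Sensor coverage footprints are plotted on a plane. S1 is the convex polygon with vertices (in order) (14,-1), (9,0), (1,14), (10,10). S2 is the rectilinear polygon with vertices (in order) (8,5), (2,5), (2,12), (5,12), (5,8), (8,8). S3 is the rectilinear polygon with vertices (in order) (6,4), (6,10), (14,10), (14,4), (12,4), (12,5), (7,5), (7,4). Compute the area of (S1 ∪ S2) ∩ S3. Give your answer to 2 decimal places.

25.16

|S1 ∪ S2| = 87.5.
|(S1 ∪ S2) ∩ S3| = 25.16.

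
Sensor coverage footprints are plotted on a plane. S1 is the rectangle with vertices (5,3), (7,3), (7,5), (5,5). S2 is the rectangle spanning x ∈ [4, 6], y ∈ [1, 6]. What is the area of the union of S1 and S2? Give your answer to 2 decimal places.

By inclusion–exclusion:
Individual areas: |S1| = 4, |S2| = 10.
|S1∩S2|: x∈[5,6], y∈[3,5] → 1·2 = 2.
|S1 ∪ S2| = 14 − 2 = 12.00.

12.00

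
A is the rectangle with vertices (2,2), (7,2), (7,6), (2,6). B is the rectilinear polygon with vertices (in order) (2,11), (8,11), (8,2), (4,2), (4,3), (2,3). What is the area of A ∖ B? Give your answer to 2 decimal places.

2.00

|A| = 20, |A∩B| = 18.
|A ∖ B| = |A| − |A∩B| = 20 − 18 = 2.00.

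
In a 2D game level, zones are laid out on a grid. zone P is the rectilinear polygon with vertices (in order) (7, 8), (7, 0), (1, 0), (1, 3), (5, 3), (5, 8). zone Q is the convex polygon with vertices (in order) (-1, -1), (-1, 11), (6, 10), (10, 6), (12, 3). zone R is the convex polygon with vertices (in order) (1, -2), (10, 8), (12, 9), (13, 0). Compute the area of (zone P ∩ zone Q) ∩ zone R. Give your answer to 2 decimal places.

The region (zone P ∩ zone Q) ∩ zone R is the polygon with vertices (3.011,0.234), (7,4.667), (7,1.462).
By the shoelace formula its area is 6.39.

6.39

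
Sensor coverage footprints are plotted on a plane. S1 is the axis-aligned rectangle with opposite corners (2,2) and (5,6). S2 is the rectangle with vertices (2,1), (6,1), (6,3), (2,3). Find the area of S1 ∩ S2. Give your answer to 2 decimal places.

3.00

|S1∩S2|: x∈[2,5], y∈[2,3] → 3·1 = 3.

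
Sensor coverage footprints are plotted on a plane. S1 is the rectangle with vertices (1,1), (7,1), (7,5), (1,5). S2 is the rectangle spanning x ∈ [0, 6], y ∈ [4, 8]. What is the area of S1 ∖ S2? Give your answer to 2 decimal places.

|S1∩S2|: x∈[1,6], y∈[4,5] → 5·1 = 5.
|S1| = 24.
|S1 ∖ S2| = |S1| − |S1∩S2| = 24 − 5 = 19.00.

19.00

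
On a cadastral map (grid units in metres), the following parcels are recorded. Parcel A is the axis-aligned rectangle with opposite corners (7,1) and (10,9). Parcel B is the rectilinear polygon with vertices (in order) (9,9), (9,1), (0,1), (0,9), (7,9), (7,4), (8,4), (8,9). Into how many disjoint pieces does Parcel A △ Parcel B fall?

Parcel A △ Parcel B splits into 2 disjoint pieces (area 8, area 61).

2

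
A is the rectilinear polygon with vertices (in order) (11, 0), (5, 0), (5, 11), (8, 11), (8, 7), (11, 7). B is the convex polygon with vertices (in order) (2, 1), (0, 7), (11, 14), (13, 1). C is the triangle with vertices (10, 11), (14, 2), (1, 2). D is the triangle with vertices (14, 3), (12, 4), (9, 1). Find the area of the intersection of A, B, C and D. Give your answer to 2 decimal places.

The intersection is the polygon with vertices (11,2), (10,2), (11,3).
By the shoelace formula its area is 0.50.

0.50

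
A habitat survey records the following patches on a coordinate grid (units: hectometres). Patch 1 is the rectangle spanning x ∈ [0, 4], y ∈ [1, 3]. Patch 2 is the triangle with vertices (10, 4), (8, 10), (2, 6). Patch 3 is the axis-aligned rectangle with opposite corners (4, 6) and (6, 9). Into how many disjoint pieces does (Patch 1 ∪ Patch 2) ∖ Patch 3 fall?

(Patch 1 ∪ Patch 2) ∖ Patch 3 splits into 2 disjoint pieces (area 8, area 18).

2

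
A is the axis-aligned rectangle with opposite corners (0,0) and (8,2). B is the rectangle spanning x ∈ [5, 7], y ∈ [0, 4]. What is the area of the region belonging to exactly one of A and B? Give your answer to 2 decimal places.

16.00

|A∩B|: x∈[5,7], y∈[0,2] → 2·2 = 4.
|A △ B| = |A| + |B| − 2·|A∩B| = 16 + 8 − 8 = 16.00.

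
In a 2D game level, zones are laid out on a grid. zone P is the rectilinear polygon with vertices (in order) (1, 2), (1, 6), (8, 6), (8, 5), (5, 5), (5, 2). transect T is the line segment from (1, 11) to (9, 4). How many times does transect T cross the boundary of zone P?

2

The segment meets the boundary at (7.857,5), (6.714,6).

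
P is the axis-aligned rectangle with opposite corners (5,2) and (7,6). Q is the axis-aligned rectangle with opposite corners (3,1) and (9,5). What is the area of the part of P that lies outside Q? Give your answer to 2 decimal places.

|P∩Q|: x∈[5,7], y∈[2,5] → 2·3 = 6.
|P| = 8.
|P ∖ Q| = |P| − |P∩Q| = 8 − 6 = 2.00.

2.00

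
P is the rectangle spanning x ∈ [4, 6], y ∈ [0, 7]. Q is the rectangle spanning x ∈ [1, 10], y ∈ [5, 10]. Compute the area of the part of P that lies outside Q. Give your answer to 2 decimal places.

10.00

|P∩Q|: x∈[4,6], y∈[5,7] → 2·2 = 4.
|P| = 14.
|P ∖ Q| = |P| − |P∩Q| = 14 − 4 = 10.00.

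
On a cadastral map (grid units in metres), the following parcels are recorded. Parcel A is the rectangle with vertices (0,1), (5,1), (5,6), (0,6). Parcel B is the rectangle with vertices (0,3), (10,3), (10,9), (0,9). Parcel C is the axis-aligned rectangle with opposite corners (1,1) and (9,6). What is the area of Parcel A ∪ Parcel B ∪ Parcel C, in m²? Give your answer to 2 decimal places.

By inclusion–exclusion:
Individual areas: |Parcel A| = 25, |Parcel B| = 60, |Parcel C| = 40.
|Parcel A∩Parcel B|: x∈[0,5], y∈[3,6] → 5·3 = 15.
|Parcel A∩Parcel C|: x∈[1,5], y∈[1,6] → 4·5 = 20.
|Parcel B∩Parcel C|: x∈[1,9], y∈[3,6] → 8·3 = 24.
|Parcel A∩Parcel B∩Parcel C| = 12.
|Parcel A ∪ Parcel B ∪ Parcel C| = 125 − 59 + 12 = 78.00.

78.00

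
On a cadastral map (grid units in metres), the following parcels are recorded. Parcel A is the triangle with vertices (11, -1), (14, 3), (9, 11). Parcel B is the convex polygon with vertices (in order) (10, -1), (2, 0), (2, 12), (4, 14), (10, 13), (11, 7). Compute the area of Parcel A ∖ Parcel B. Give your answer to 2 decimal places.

15.56

|Parcel A| = 22, |Parcel A∩Parcel B| = 6.4416.
|Parcel A ∖ Parcel B| = |Parcel A| − |Parcel A∩Parcel B| = 22 − 6.4416 = 15.56.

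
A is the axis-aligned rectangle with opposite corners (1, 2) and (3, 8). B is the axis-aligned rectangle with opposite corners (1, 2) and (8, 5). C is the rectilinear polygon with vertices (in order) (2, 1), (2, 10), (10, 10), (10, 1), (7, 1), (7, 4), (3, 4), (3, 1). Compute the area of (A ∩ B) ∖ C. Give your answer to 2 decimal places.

3.00

|A ∩ B| = 6.
|(A ∩ B) ∩ C| = 3.
|(A ∩ B) ∖ C| = 6 − 3 = 3.00.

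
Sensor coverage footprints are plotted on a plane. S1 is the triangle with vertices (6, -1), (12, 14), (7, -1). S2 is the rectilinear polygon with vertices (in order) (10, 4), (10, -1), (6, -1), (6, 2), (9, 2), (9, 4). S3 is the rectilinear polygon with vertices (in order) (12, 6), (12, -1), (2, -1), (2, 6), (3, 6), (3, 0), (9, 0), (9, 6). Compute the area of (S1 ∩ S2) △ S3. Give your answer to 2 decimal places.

|S1 ∩ S2| = 2.7.
|(S1 ∩ S2) ∩ S3| = 0.9667.
|(S1 ∩ S2) △ S3| = 2.7 + 34 − 1.9333 = 34.77.

34.77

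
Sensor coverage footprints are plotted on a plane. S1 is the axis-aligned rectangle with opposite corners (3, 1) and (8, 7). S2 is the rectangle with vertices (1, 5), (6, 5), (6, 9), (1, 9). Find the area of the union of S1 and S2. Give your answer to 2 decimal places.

44.00

By inclusion–exclusion:
Individual areas: |S1| = 30, |S2| = 20.
|S1∩S2|: x∈[3,6], y∈[5,7] → 3·2 = 6.
|S1 ∪ S2| = 50 − 6 = 44.00.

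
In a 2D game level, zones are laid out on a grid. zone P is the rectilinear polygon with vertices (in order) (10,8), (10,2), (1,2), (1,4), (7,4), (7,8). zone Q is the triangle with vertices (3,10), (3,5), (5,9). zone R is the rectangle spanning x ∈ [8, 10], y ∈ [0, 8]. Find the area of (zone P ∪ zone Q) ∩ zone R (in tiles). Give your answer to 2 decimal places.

The region (zone P ∪ zone Q) ∩ zone R is the polygon with vertices (8,2), (8,8), (10,8), (10,2).
By the shoelace formula its area is 12.00.

12.00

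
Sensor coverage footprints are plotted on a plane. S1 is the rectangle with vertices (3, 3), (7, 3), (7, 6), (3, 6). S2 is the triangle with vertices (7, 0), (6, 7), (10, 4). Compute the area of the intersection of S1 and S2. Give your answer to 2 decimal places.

The intersection is the polygon with vertices (7,6), (7,3), (6.571,3), (6.143,6).
By the shoelace formula its area is 1.93.

1.93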